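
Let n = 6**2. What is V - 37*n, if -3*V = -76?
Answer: -3920/3 ≈ -1306.7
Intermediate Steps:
V = 76/3 (V = -1/3*(-76) = 76/3 ≈ 25.333)
n = 36
V - 37*n = 76/3 - 37*36 = 76/3 - 1332 = -3920/3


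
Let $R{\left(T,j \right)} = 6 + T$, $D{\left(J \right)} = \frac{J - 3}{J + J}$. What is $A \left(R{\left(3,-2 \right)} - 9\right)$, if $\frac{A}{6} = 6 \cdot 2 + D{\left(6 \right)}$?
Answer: $0$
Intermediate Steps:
$D{\left(J \right)} = \frac{-3 + J}{2 J}$
$A = \frac{147}{2}$ ($A = 6 \left(6 \cdot 2 + \frac{-3 + 6}{2 \cdot 6}\right) = 6 \left(12 + \frac{1}{2} \cdot \frac{1}{6} \cdot 3\right) = 6 \left(12 + \frac{1}{4}\right) = 6 \cdot \frac{49}{4} = \frac{147}{2} \approx 73.5$)
$A \left(R{\left(3,-2 \right)} - 9\right) = \frac{147 \left(\left(6 + 3\right) - 9\right)}{2} = \frac{147 \left(9 - 9\right)}{2} = \frac{147}{2} \cdot 0 = 0$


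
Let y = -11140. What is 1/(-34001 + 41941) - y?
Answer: 88451601/7940 ≈ 11140.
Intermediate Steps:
1/(-34001 + 41941) - y = 1/(-34001 + 41941) - 1*(-11140) = 1/7940 + 11140 = 88451601/7940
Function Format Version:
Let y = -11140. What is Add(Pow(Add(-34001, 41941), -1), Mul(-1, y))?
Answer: Rational(88451601, 7940) ≈ 11140.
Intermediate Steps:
Add(Pow(Add(-34001, 41941), -1), Mul(-1, y)) = Add(Pow(Add(-34001, 41941), -1), Mul(-1, -11140)) = Add(Pow(7940, -1), 11140) = Add(Rational(1, 7940), 11140) = Rational(88451601, 7940)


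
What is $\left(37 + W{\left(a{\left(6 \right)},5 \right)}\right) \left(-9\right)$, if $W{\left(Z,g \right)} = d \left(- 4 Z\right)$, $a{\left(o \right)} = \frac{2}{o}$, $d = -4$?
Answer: $-381$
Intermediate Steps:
$W{\left(Z,g \right)} = 16 Z$ ($W{\left(Z,g \right)} = - 4 \left(- 4 Z\right) = 16 Z$)
$\left(37 + W{\left(a{\left(6 \right)},5 \right)}\right) \left(-9\right) = \left(37 + 16 \cdot \frac{2}{6}\right) \left(-9\right) = \left(37 + 16 \cdot 2 \cdot \frac{1}{6}\right) \left(-9\right) = \left(37 + 16 \cdot \frac{1}{3}\right) \left(-9\right) = \left(37 + \frac{16}{3}\right) \left(-9\right) = \frac{127}{3} \left(-9\right) = -381$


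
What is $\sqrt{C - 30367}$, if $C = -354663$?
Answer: $i \sqrt{385030} \approx 620.51 i$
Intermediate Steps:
$\sqrt{C - 30367} = \sqrt{-354663 - 30367} = \sqrt{-385030} = i \sqrt{385030}$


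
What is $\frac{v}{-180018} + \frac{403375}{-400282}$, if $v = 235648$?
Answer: $- \frac{83470206743}{36028982538} \approx -2.3167$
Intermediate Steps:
$\frac{v}{-180018} + \frac{403375}{-400282} = \frac{235648}{-180018} + \frac{403375}{-400282} = 235648 \left(- \frac{1}{180018}\right) + 403375 \left(- \frac{1}{400282}\right) = - \frac{117824}{90009} - \frac{403375}{400282} = - \frac{83470206743}{36028982538}$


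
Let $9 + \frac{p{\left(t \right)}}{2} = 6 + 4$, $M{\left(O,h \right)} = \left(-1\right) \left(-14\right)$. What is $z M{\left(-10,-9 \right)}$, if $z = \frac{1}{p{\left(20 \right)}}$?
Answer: $7$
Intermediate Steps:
$M{\left(O,h \right)} = 14$
$p{\left(t \right)} = 2$ ($p{\left(t \right)} = -18 + 2 \left(6 + 4\right) = -18 + 2 \cdot 10 = -18 + 20 = 2$)
$z = \frac{1}{2} \approx 0.5$
$z M{\left(-10,-9 \right)} = \frac{1}{2} \cdot 14 = 7$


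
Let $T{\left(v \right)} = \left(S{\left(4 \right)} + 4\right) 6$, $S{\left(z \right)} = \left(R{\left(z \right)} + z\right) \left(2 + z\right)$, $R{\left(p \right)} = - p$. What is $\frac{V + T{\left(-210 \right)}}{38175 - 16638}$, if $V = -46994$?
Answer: $- \frac{46970}{21537} \approx -2.1809$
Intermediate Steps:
$S{\left(z \right)} = 0$ ($S{\left(z \right)} = \left(- z + z\right) \left(2 + z\right) = 0 \left(2 + z\right) = 0$)
$T{\left(v \right)} = 24$ ($T{\left(v \right)} = \left(0 + 4\right) 6 = 4 \cdot 6 = 24$)
$\frac{V + T{\left(-210 \right)}}{38175 - 16638} = \frac{-46994 + 24}{38175 - 16638} = - \frac{46970}{21537}$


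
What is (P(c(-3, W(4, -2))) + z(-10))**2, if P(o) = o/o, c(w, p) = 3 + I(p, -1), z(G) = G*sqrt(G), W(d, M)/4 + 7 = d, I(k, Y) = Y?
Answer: (1 - 10*I*sqrt(10))**2 ≈ -999.0 - 63.246*I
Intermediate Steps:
W(d, M) = -28 + 4*d
z(G) = G**(3/2)
c(w, p) = 2 (c(w, p) = 3 - 1 = 2)
P(o) = 1
(P(c(-3, W(4, -2))) + z(-10))**2 = (1 + (-10)**(3/2))**2 = (1 - 10*I*sqrt(10))**2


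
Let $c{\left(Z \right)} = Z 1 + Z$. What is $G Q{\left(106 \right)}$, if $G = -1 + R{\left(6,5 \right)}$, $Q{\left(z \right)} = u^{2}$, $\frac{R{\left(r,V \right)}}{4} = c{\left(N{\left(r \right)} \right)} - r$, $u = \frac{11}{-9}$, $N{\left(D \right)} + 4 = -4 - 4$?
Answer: $- \frac{14641}{81} \approx -180.75$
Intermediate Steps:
$N{\left(D \right)} = -12$ ($N{\left(D \right)} = -4 - 8 = -12$)
$u = - \frac{11}{9}$ ($u = 11 \left(- \frac{1}{9}\right) = - \frac{11}{9} \approx -1.2222$)
$c{\left(Z \right)} = 2 Z$ ($c{\left(Z \right)} = Z + Z = 2 Z$)
$R{\left(r,V \right)} = -96 - 4 r$ ($R{\left(r,V \right)} = 4 \left(2 \left(-12\right) - r\right) = 4 \left(-24 - r\right) = -96 - 4 r$)
$Q{\left(z \right)} = \frac{121}{81}$ ($Q{\left(z \right)} = \left(- \frac{11}{9}\right)^{2} = \frac{121}{81}$)
$G = -121$ ($G = -1 - 120 = -121$)
$G Q{\left(106 \right)} = \left(-121\right) \frac{121}{81} = - \frac{14641}{81}$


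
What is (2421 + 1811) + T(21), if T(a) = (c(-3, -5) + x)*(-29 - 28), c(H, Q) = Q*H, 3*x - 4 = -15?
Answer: 3586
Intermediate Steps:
x = -11/3 (x = 4/3 + (⅓)*(-15) = 4/3 - 5 = -11/3 ≈ -3.6667)
c(H, Q) = H*Q
T(a) = -646 (T(a) = (-3*(-5) - 11/3)*(-29 - 28) = (15 - 11/3)*(-57) = (34/3)*(-57) = -646)
(2421 + 1811) + T(21) = (2421 + 1811) - 646 = 4232 - 646 = 3586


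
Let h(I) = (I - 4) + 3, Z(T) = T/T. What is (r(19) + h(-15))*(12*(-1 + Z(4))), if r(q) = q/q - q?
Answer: 0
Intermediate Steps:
Z(T) = 1
r(q) = 1 - q
h(I) = -1 + I (h(I) = (-4 + I) + 3 = -1 + I)
(r(19) + h(-15))*(12*(-1 + Z(4))) = ((1 - 1*19) + (-1 - 15))*(12*(-1 + 1)) = ((1 - 19) - 16)*(12*0) = (-18 - 16)*0 = -34*0 = 0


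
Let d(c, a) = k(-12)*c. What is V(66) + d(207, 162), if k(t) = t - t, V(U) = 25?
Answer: 25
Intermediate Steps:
k(t) = 0
d(c, a) = 0 (d(c, a) = 0*c = 0)
V(66) + d(207, 162) = 25 + 0 = 25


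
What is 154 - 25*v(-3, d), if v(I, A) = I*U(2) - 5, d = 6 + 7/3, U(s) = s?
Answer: 429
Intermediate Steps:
d = 25/3 (d = 6 + 7*(1/3) = 6 + 7/3 = 25/3 ≈ 8.3333)
v(I, A) = -5 + 2*I (v(I, A) = I*2 - 5 = 2*I - 5 = -5 + 2*I)
154 - 25*v(-3, d) = 154 - 25*(-5 + 2*(-3)) = 154 - 25*(-5 - 6) = 154 - 25*(-11) = 154 + 275 = 429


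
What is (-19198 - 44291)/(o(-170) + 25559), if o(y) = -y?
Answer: -63489/25729 ≈ -2.4676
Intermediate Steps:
(-19198 - 44291)/(o(-170) + 25559) = (-19198 - 44291)/(-1*(-170) + 25559) = -63489/(170 + 25559) = -63489/25729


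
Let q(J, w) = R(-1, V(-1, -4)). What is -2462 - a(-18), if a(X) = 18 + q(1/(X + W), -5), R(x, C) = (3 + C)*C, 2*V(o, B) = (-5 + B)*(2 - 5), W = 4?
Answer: -10811/4 ≈ -2702.8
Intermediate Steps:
V(o, B) = 15/2 - 3*B/2 (V(o, B) = ((-5 + B)*(2 - 5))/2 = ((-5 + B)*(-3))/2 = (15 - 3*B)/2 = 15/2 - 3*B/2)
R(x, C) = C*(3 + C)
q(J, w) = 891/4 (q(J, w) = (15/2 - 3/2*(-4))*(3 + (15/2 - 3/2*(-4))) = (15/2 + 6)*(3 + (15/2 + 6)) = 27*(3 + 27/2)/2 = (27/2)*(33/2) = 891/4)
a(X) = 963/4 (a(X) = 18 + 891/4 = 963/4)
-2462 - a(-18) = -2462 - 1*963/4 = -2462 - 963/4 = -10811/4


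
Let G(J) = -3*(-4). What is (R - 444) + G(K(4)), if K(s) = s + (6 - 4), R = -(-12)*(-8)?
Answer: -528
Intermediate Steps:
R = -96 (R = -4*(-3)*(-8) = 12*(-8) = -96)
K(s) = 2 + s (K(s) = s + 2 = 2 + s)
G(J) = 12
(R - 444) + G(K(4)) = (-96 - 444) + 12 = -540 + 12 = -528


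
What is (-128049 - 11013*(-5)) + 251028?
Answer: 178044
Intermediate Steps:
(-128049 - 11013*(-5)) + 251028 = (-128049 + 55065) + 251028 = -72984 + 251028 = 178044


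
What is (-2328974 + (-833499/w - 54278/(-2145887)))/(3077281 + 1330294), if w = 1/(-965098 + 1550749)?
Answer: -1047497253982847723/9458157894025 ≈ -1.1075e+5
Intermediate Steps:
w = 1/585651 ≈ 1.7075e-6
(-2328974 + (-833499/w - 54278/(-2145887)))/(3077281 + 1330294) = (-2328974 + (-833499/1/585651 - 54278/(-2145887)))/(3077281 + 1330294) = (-2328974 + (-833499*585651 - 54278*(-1/2145887)))/4407575 = (-2328974 + (-488139522849 + 54278/2145887))*(1/4407575) = (-2328974 - 1047492256267817785/2145887)*(1/4407575) = -1047497253982847723/2145887*1/4407575 = -1047497253982847723/9458157894025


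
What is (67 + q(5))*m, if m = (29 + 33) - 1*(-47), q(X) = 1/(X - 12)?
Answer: 51012/7 ≈ 7287.4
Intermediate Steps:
q(X) = 1/(-12 + X)
m = 109 (m = 62 + 47 = 109)
(67 + q(5))*m = (67 + 1/(-12 + 5))*109 = (67 + 1/(-7))*109 = (67 - 1/7)*109 = (468/7)*109 = 51012/7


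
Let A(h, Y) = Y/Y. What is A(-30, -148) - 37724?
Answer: -37723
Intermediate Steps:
A(h, Y) = 1
A(-30, -148) - 37724 = 1 - 37724 = -37723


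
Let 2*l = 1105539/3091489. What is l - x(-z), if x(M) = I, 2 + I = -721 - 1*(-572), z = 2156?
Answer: 934735217/6182978 ≈ 151.18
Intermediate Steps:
I = -151 (I = -2 + (-721 - 1*(-572)) = -2 + (-721 + 572) = -2 - 149 = -151)
x(M) = -151
l = 1105539/6182978 (l = (1105539/3091489)/2 = (1105539*(1/3091489))/2 = (1/2)*(1105539/3091489) = 1105539/6182978 ≈ 0.17880)
l - x(-z) = 1105539/6182978 - 1*(-151) = 1105539/6182978 + 151 = 934735217/6182978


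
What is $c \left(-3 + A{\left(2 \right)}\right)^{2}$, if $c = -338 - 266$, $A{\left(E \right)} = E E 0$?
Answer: $-5436$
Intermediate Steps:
$A{\left(E \right)} = 0$ ($A{\left(E \right)} = E^{2} \cdot 0 = 0$)
$c = -604$ ($c = -338 - 266 = -604$)
$c \left(-3 + A{\left(2 \right)}\right)^{2} = - 604 \left(-3 + 0\right)^{2} = - 604 \left(-3\right)^{2} = \left(-604\right) 9 = -5436$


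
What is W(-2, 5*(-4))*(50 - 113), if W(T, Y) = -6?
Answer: 378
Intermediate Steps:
W(-2, 5*(-4))*(50 - 113) = -6*(50 - 113) = -6*(-63) = 378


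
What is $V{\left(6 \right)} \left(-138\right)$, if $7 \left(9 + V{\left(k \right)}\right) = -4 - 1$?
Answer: $\frac{9384}{7} \approx 1340.6$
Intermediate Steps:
$V{\left(k \right)} = - \frac{68}{7}$ ($V{\left(k \right)} = -9 + \frac{-4 - 1}{7} = -9 + \frac{1}{7} \left(-5\right) = -9 - \frac{5}{7} = - \frac{68}{7}$)
$V{\left(6 \right)} \left(-138\right) = \left(- \frac{68}{7}\right) \left(-138\right) = \frac{9384}{7}$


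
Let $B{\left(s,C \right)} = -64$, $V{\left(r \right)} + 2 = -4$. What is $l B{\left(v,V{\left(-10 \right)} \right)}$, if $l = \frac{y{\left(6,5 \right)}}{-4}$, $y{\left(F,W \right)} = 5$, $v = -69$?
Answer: $80$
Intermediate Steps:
$V{\left(r \right)} = -6$ ($V{\left(r \right)} = -2 - 4 = -6$)
$l = - \frac{5}{4}$ ($l = \frac{5}{-4} = 5 \left(- \frac{1}{4}\right) = - \frac{5}{4} \approx -1.25$)
$l B{\left(v,V{\left(-10 \right)} \right)} = \left(- \frac{5}{4}\right) \left(-64\right) = 80$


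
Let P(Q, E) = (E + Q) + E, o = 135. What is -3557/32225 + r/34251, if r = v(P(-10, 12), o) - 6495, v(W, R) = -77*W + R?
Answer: -361520357/1103738475 ≈ -0.32754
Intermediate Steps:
P(Q, E) = Q + 2*E
v(W, R) = R - 77*W
r = -7438 (r = (135 - 77*(-10 + 2*12)) - 6495 = (135 - 77*(-10 + 24)) - 6495 = (135 - 77*14) - 6495 = (135 - 1078) - 6495 = -943 - 6495 = -7438)
-3557/32225 + r/34251 = -3557/32225 - 7438/34251 = -361520357/1103738475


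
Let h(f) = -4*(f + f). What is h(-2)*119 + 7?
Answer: 1911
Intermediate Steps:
h(f) = -8*f
h(-2)*119 + 7 = -8*(-2)*119 + 7 = 16*119 + 7 = 1904 + 7 = 1911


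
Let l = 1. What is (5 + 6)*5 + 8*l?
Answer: 63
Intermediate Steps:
(5 + 6)*5 + 8*l = (5 + 6)*5 + 8*1 = 11*5 + 8 = 55 + 8 = 63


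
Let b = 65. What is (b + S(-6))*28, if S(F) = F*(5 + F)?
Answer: 1988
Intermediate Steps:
(b + S(-6))*28 = (65 - 6*(5 - 6))*28 = (65 - 6*(-1))*28 = (65 + 6)*28 = 71*28 = 1988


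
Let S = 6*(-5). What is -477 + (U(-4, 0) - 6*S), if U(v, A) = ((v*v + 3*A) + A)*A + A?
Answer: -297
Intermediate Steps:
U(v, A) = A + A*(v² + 4*A) (U(v, A) = ((v² + 3*A) + A)*A + A = (v² + 4*A)*A + A = A*(v² + 4*A) + A = A + A*(v² + 4*A))
S = -30
-477 + (U(-4, 0) - 6*S) = -477 + (0*(1 + (-4)² + 4*0) - 6*(-30)) = -477 + (0*(1 + 16 + 0) + 180) = -477 + (0*17 + 180) = -477 + (0 + 180) = -477 + 180 = -297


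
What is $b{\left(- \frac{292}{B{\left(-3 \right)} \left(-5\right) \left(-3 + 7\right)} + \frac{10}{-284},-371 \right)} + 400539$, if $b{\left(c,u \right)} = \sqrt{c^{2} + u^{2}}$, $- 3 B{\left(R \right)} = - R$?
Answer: $400539 + \frac{\sqrt{69492800981}}{710} \approx 4.0091 \cdot 10^{5}$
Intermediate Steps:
$B{\left(R \right)} = \frac{R}{3}$ ($B{\left(R \right)} = - \frac{\left(-1\right) R}{3} = \frac{R}{3}$)
$b{\left(- \frac{292}{B{\left(-3 \right)} \left(-5\right) \left(-3 + 7\right)} + \frac{10}{-284},-371 \right)} + 400539 = \sqrt{\left(- \frac{292}{\frac{1}{3} \left(-3\right) \left(-5\right) \left(-3 + 7\right)} + \frac{10}{-284}\right)^{2} + \left(-371\right)^{2}} + 400539 = \sqrt{\left(- \frac{292}{\left(-1\right) \left(-5\right) 4} + 10 \left(- \frac{1}{284}\right)\right)^{2} + 137641} + 400539 = \sqrt{\left(- \frac{292}{5 \cdot 4} - \frac{5}{142}\right)^{2} + 137641} + 400539 = \sqrt{\left(- \frac{292}{20} - \frac{5}{142}\right)^{2} + 137641} + 400539 = \sqrt{\left(\left(-292\right) \frac{1}{20} - \frac{5}{142}\right)^{2} + 137641} + 400539 = \sqrt{\left(- \frac{73}{5} - \frac{5}{142}\right)^{2} + 137641} + 400539 = \sqrt{\left(- \frac{10391}{710}\right)^{2} + 137641} + 400539 = \sqrt{\frac{107972881}{504100} + 137641} + 400539 = \sqrt{\frac{69492800981}{504100}} + 400539 = \frac{\sqrt{69492800981}}{710} + 400539 = 400539 + \frac{\sqrt{69492800981}}{710}$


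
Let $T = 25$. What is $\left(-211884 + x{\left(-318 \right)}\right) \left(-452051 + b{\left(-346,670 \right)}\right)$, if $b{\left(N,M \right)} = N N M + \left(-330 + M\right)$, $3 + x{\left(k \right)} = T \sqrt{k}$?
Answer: $-16899685252983 + 1993950225 i \sqrt{318} \approx -1.69 \cdot 10^{13} + 3.5557 \cdot 10^{10} i$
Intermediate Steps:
$x{\left(k \right)} = -3 + 25 \sqrt{k}$
$b{\left(N,M \right)} = -330 + M + M N^{2}$ ($b{\left(N,M \right)} = N^{2} M + \left(-330 + M\right) = M N^{2} + \left(-330 + M\right) = -330 + M + M N^{2}$)
$\left(-211884 + x{\left(-318 \right)}\right) \left(-452051 + b{\left(-346,670 \right)}\right) = \left(-211884 - \left(3 - 25 \sqrt{-318}\right)\right) \left(-452051 + \left(-330 + 670 + 670 \left(-346\right)^{2}\right)\right) = \left(-211884 - \left(3 - 25 i \sqrt{318}\right)\right) \left(-452051 + \left(-330 + 670 + 670 \cdot 119716\right)\right) = \left(-211884 - \left(3 - 25 i \sqrt{318}\right)\right) \left(-452051 + \left(-330 + 670 + 80209720\right)\right) = \left(-211887 + 25 i \sqrt{318}\right) \left(-452051 + 80210060\right) = \left(-211887 + 25 i \sqrt{318}\right) 79758009 = -16899685252983 + 1993950225 i \sqrt{318}$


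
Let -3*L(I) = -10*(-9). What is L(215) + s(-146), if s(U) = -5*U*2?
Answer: 1430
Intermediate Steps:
L(I) = -30 (L(I) = -(-10)*(-9)/3 = -⅓*90 = -30)
s(U) = -10*U
L(215) + s(-146) = -30 - 10*(-146) = -30 + 1460 = 1430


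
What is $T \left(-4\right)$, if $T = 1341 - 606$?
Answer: $-2940$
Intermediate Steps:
$T = 735$
$T \left(-4\right) = 735 \left(-4\right) = -2940$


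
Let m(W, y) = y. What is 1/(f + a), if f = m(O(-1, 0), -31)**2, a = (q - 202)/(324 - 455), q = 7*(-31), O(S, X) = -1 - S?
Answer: 131/126310 ≈ 0.0010371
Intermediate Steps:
q = -217
a = 419/131 (a = (-217 - 202)/(324 - 455) = -419/(-131) = -419*(-1/131) = 419/131 ≈ 3.1985)
f = 961 (f = (-31)**2 = 961)
1/(f + a) = 1/(961 + 419/131) = 1/(126310/131) = 131/126310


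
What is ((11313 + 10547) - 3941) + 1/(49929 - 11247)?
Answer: 693142759/38682 ≈ 17919.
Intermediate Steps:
((11313 + 10547) - 3941) + 1/(49929 - 11247) = (21860 - 3941) + 1/38682 = 17919 + 1/38682 = 693142759/38682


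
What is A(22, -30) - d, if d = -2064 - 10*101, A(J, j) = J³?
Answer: 13722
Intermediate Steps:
d = -3074 (d = -2064 - 1*1010 = -2064 - 1010 = -3074)
A(22, -30) - d = 22³ - 1*(-3074) = 10648 + 3074 = 13722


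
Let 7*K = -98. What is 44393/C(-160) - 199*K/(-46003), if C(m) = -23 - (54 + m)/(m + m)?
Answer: -326764188778/171729199 ≈ -1902.8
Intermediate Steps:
K = -14 (K = (⅐)*(-98) = -14)
C(m) = -23 - (54 + m)/(2*m)
44393/C(-160) - 199*K/(-46003) = 44393/(-47/2 - 27/(-160)) - 199*(-14)/(-46003) = 44393/(-47/2 - 27*(-1/160)) + 2786*(-1/46003) = 44393/(-47/2 + 27/160) - 2786/46003 = 44393/(-3733/160) - 2786/46003 = 44393*(-160/3733) - 2786/46003 = -7102880/3733 - 2786/46003 = -326764188778/171729199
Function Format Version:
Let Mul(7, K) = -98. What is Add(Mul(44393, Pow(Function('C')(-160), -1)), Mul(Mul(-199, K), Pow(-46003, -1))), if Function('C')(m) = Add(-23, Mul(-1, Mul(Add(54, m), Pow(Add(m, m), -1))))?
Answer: Rational(-326764188778, 171729199) ≈ -1902.8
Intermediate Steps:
K = -14 (K = Mul(Rational(1, 7), -98) = -14)
Function('C')(m) = Add(-23, Mul(Rational(-1, 2), Pow(m, -1), Add(54, m))) (Function('C')(m) = Add(-23, Mul(-1, Mul(Add(54, m), Pow(Mul(2, m), -1)))) = Add(-23, Mul(-1, Mul(Add(54, m), Mul(Rational(1, 2), Pow(m, -1))))) = Add(-23, Mul(-1, Mul(Rational(1, 2), Pow(m, -1), Add(54, m)))) = Add(-23, Mul(Rational(-1, 2), Pow(m, -1), Add(54, m))))
Add(Mul(44393, Pow(Function('C')(-160), -1)), Mul(Mul(-199, K), Pow(-46003, -1))) = Add(Mul(44393, Pow(Add(Rational(-47, 2), Mul(-27, Pow(-160, -1))), -1)), Mul(Mul(-199, -14), Pow(-46003, -1))) = Add(Mul(44393, Pow(Add(Rational(-47, 2), Mul(-27, Rational(-1, 160))), -1)), Mul(2786, Rational(-1, 46003))) = Add(Mul(44393, Pow(Add(Rational(-47, 2), Rational(27, 160)), -1)), Rational(-2786, 46003)) = Add(Mul(44393, Pow(Rational(-3733, 160), -1)), Rational(-2786, 46003)) = Add(Mul(44393, Rational(-160, 3733)), Rational(-2786, 46003)) = Add(Rational(-7102880, 3733), Rational(-2786, 46003)) = Rational(-326764188778, 171729199)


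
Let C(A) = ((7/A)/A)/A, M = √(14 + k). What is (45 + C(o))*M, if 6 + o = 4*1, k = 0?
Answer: 353*√14/8 ≈ 165.10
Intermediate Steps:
o = -2 (o = -6 + 4*1 = -6 + 4 = -2)
M = √14 (M = √(14 + 0) = √14 ≈ 3.7417)
C(A) = 7/A³ (C(A) = (7/A²)/A = 7/A³)
(45 + C(o))*M = (45 + 7/(-2)³)*√14 = (45 + 7*(-⅛))*√14 = (45 - 7/8)*√14 = 353*√14/8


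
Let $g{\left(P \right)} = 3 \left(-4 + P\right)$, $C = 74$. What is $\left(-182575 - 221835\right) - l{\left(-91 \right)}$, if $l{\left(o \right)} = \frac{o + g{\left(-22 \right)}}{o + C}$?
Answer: $- \frac{6875139}{17} \approx -4.0442 \cdot 10^{5}$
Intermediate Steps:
$g{\left(P \right)} = -12 + 3 P$
$l{\left(o \right)} = \frac{-78 + o}{74 + o}$ ($l{\left(o \right)} = \frac{o + \left(-12 + 3 \left(-22\right)\right)}{o + 74} = \frac{o - 78}{74 + o} = \frac{-78 + o}{74 + o}$)
$\left(-182575 - 221835\right) - l{\left(-91 \right)} = \left(-182575 - 221835\right) - \frac{-78 - 91}{74 - 91} = -404410 - \frac{1}{-17} \left(-169\right) = -404410 - \left(- \frac{1}{17}\right) \left(-169\right) = -404410 - \frac{169}{17} = - \frac{6875139}{17}$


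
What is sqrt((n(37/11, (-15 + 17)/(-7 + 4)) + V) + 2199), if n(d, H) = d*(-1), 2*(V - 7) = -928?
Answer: 15*sqrt(935)/11 ≈ 41.697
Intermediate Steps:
V = -457 (V = 7 + (1/2)*(-928) = 7 - 464 = -457)
n(d, H) = -d
sqrt((n(37/11, (-15 + 17)/(-7 + 4)) + V) + 2199) = sqrt((-37/11 - 457) + 2199) = sqrt(-5064/11 + 2199) = sqrt(19125/11) = 15*sqrt(935)/11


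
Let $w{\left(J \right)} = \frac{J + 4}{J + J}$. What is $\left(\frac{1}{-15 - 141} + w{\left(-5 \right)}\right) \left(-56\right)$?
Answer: $- \frac{1022}{195} \approx -5.241$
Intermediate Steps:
$w{\left(J \right)} = \frac{4 + J}{2 J}$
$\left(\frac{1}{-15 - 141} + w{\left(-5 \right)}\right) \left(-56\right) = \left(\frac{1}{-15 - 141} + \frac{4 - 5}{2 \left(-5\right)}\right) \left(-56\right) = \left(\frac{1}{-156} + \frac{1}{2} \left(- \frac{1}{5}\right) \left(-1\right)\right) \left(-56\right) = \left(- \frac{1}{156} + \frac{1}{10}\right) \left(-56\right) = \frac{73}{780} \left(-56\right) = - \frac{1022}{195}$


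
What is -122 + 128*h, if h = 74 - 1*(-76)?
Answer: 19078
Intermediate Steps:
h = 150 (h = 74 + 76 = 150)
-122 + 128*h = -122 + 128*150 = -122 + 19200 = 19078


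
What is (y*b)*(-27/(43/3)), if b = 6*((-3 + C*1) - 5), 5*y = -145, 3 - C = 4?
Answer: -126846/43 ≈ -2949.9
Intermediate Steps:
C = -1 (C = 3 - 1*4 = 3 - 4 = -1)
y = -29 (y = (⅕)*(-145) = -29)
b = -54 (b = 6*((-3 - 1*1) - 5) = 6*((-3 - 1) - 5) = 6*(-4 - 5) = 6*(-9) = -54)
(y*b)*(-27/(43/3)) = (-29*(-54))*(-27/(43/3)) = 1566*(-27/(43*(⅓))) = 1566*(-27/43/3) = 1566*(-27*3/43) = 1566*(-81/43) = -126846/43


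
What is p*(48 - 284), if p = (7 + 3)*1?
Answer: -2360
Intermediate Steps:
p = 10 (p = 10*1 = 10)
p*(48 - 284) = 10*(48 - 284) = 10*(-236) = -2360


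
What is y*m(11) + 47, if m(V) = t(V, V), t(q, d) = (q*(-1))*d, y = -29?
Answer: 3556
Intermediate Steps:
t(q, d) = -d*q (t(q, d) = (-q)*d = -d*q)
m(V) = -V² (m(V) = -V*V = -V²)
y*m(11) + 47 = -(-29)*11² + 47 = -(-29)*121 + 47 = -29*(-121) + 47 = 3509 + 47 = 3556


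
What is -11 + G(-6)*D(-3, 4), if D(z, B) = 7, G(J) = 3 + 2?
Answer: 24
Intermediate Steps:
G(J) = 5
-11 + G(-6)*D(-3, 4) = -11 + 5*7 = -11 + 35 = 24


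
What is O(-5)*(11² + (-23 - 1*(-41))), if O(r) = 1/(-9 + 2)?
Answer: -139/7 ≈ -19.857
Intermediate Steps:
O(r) = -⅐ (O(r) = 1/(-7) = -⅐)
O(-5)*(11² + (-23 - 1*(-41))) = -(11² + (-23 - 1*(-41)))/7 = -(121 + (-23 + 41))/7 = -(121 + 18)/7 = -⅐*139 = -139/7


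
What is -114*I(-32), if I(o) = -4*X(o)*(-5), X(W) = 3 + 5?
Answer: -18240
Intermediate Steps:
X(W) = 8
I(o) = 160 (I(o) = -4*8*(-5) = -32*(-5) = 160)
-114*I(-32) = -114*160 = -18240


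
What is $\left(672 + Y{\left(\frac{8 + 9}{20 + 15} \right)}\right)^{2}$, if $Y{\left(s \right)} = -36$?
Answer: $404496$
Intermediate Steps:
$\left(672 + Y{\left(\frac{8 + 9}{20 + 15} \right)}\right)^{2} = \left(672 - 36\right)^{2} = 636^{2} = 404496$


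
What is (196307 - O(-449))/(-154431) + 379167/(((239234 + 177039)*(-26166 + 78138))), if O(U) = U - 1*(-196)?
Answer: -157497285082829/123742359322868 ≈ -1.2728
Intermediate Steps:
O(U) = 196 + U (O(U) = U + 196 = 196 + U)
(196307 - O(-449))/(-154431) + 379167/(((239234 + 177039)*(-26166 + 78138))) = (196307 - (196 - 449))/(-154431) + 379167/(((239234 + 177039)*(-26166 + 78138))) = (196307 - 1*(-253))*(-1/154431) + 379167/((416273*51972)) = (196307 + 253)*(-1/154431) + 379167/21634540356 = 196560*(-1/154431) + 379167*(1/21634540356) = -21840/17159 + 126389/7211513452 = -157497285082829/123742359322868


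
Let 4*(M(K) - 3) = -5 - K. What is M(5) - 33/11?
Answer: -5/2 ≈ -2.5000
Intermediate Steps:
M(K) = 7/4 - K/4 (M(K) = 3 + (-5 - K)/4 = 3 + (-5/4 - K/4) = 7/4 - K/4)
M(5) - 33/11 = (7/4 - 1/4*5) - 33/11 = (7/4 - 5/4) + (1/11)*(-33) = 1/2 - 3 = -5/2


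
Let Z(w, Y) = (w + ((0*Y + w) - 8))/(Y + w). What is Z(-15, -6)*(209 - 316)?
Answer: -4066/21 ≈ -193.62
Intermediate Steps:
Z(w, Y) = (-8 + 2*w)/(Y + w) (Z(w, Y) = (w + ((0 + w) - 8))/(Y + w) = (w + (w - 8))/(Y + w) = (w + (-8 + w))/(Y + w) = (-8 + 2*w)/(Y + w))
Z(-15, -6)*(209 - 316) = (2*(-4 - 15)/(-6 - 15))*(209 - 316) = (2*(-19)/(-21))*(-107) = (2*(-1/21)*(-19))*(-107) = (38/21)*(-107) = -4066/21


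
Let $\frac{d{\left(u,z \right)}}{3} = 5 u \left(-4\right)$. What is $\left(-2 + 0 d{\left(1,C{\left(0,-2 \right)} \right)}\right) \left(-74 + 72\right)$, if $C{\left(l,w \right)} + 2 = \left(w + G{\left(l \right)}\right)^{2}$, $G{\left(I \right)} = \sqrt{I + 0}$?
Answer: $4$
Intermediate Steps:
$G{\left(I \right)} = \sqrt{I}$
$C{\left(l,w \right)} = -2 + \left(w + \sqrt{l}\right)^{2}$
$d{\left(u,z \right)} = - 60 u$ ($d{\left(u,z \right)} = 3 \cdot 5 u \left(-4\right) = 3 \left(- 20 u\right) = - 60 u$)
$\left(-2 + 0 d{\left(1,C{\left(0,-2 \right)} \right)}\right) \left(-74 + 72\right) = \left(-2 + 0 \left(\left(-60\right) 1\right)\right) \left(-74 + 72\right) = \left(-2 + 0 \left(-60\right)\right) \left(-2\right) = \left(-2 + 0\right) \left(-2\right) = \left(-2\right) \left(-2\right) = 4$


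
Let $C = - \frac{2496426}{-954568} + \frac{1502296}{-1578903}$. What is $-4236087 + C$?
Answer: $- \frac{3192250958840398049}{753585139452} \approx -4.2361 \cdot 10^{6}$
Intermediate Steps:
$C = \frac{1253785406275}{753585139452}$ ($C = \left(-2496426\right) \left(- \frac{1}{954568}\right) + 1502296 \left(- \frac{1}{1578903}\right) = \frac{1248213}{477284} - \frac{1502296}{1578903} = \frac{1253785406275}{753585139452} \approx 1.6638$)
$-4236087 + C = -4236087 + \frac{1253785406275}{753585139452} = - \frac{3192250958840398049}{753585139452}$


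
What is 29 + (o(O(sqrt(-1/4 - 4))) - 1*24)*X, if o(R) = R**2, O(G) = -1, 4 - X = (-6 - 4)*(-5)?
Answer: 1087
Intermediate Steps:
X = -46 (X = 4 - (-6 - 4)*(-5) = 4 - (-10)*(-5) = 4 - 1*50 = 4 - 50 = -46)
29 + (o(O(sqrt(-1/4 - 4))) - 1*24)*X = 29 + ((-1)**2 - 1*24)*(-46) = 29 + (1 - 24)*(-46) = 29 - 23*(-46) = 29 + 1058 = 1087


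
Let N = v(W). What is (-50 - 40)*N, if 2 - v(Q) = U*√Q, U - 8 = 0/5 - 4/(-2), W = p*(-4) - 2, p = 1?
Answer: -180 + 900*I*√6 ≈ -180.0 + 2204.5*I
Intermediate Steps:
W = -6 (W = 1*(-4) - 2 = -4 - 2 = -6)
U = 10 (U = 8 + (0/5 - 4/(-2)) = 8 + (0*(⅕) - 4*(-½)) = 8 + (0 + 2) = 8 + 2 = 10)
v(Q) = 2 - 10*√Q
N = 2 - 10*I*√6 ≈ 2.0 - 24.495*I
(-50 - 40)*N = (-50 - 40)*(2 - 10*I*√6) = -90*(2 - 10*I*√6) = -180 + 900*I*√6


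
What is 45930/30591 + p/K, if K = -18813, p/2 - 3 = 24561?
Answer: -70977062/63945387 ≈ -1.1100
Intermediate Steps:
p = 49128 (p = 6 + 2*24561 = 6 + 49122 = 49128)
45930/30591 + p/K = 45930/30591 + 49128/(-18813) = 45930*(1/30591) + 49128*(-1/18813) = 15310/10197 - 16376/6271 = -70977062/63945387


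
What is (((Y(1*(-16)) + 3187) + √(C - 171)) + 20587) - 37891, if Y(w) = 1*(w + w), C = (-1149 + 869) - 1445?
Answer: -14149 + 2*I*√474 ≈ -14149.0 + 43.543*I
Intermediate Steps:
C = -1725 (C = -280 - 1445 = -1725)
Y(w) = 2*w (Y(w) = 1*(2*w) = 2*w)
(((Y(1*(-16)) + 3187) + √(C - 171)) + 20587) - 37891 = (((2*(1*(-16)) + 3187) + √(-1725 - 171)) + 20587) - 37891 = (((2*(-16) + 3187) + √(-1896)) + 20587) - 37891 = (((-32 + 3187) + 2*I*√474) + 20587) - 37891 = ((3155 + 2*I*√474) + 20587) - 37891 = (23742 + 2*I*√474) - 37891 = -14149 + 2*I*√474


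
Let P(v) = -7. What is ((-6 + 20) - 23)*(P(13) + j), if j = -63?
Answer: 630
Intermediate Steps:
((-6 + 20) - 23)*(P(13) + j) = ((-6 + 20) - 23)*(-7 - 63) = (14 - 23)*(-70) = -9*(-70) = 630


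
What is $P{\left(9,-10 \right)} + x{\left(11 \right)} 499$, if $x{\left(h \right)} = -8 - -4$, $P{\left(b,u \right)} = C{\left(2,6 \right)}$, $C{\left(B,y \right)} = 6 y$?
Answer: $-1960$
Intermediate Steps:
$P{\left(b,u \right)} = 36$ ($P{\left(b,u \right)} = 6 \cdot 6 = 36$)
$x{\left(h \right)} = -4$ ($x{\left(h \right)} = -8 + 4 = -4$)
$P{\left(9,-10 \right)} + x{\left(11 \right)} 499 = 36 - 1996 = -1960$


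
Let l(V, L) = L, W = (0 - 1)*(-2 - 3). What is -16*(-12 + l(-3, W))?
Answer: 112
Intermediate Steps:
W = 5 (W = -1*(-5) = 5)
-16*(-12 + l(-3, W)) = -16*(-12 + 5) = -16*(-7) = 112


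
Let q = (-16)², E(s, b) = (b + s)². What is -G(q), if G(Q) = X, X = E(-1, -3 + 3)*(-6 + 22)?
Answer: -16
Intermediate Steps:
q = 256
X = 16 (X = ((-3 + 3) - 1)²*(-6 + 22) = (0 - 1)²*16 = (-1)²*16 = 1*16 = 16)
G(Q) = 16
-G(q) = -1*16 = -16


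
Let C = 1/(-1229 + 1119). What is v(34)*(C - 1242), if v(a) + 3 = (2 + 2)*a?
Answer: -18170593/110 ≈ -1.6519e+5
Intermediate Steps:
C = -1/110 (C = 1/(-110) = -1/110 ≈ -0.0090909)
v(a) = -3 + 4*a (v(a) = -3 + (2 + 2)*a = -3 + 4*a)
v(34)*(C - 1242) = (-3 + 4*34)*(-1/110 - 1242) = (-3 + 136)*(-136621/110) = 133*(-136621/110) = -18170593/110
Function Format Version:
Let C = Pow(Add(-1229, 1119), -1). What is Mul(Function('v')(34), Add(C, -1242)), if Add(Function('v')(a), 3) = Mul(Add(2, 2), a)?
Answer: Rational(-18170593, 110) ≈ -1.6519e+5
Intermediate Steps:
C = Rational(-1, 110) (C = Pow(-110, -1) = Rational(-1, 110) ≈ -0.0090909)
Function('v')(a) = Add(-3, Mul(4, a)) (Function('v')(a) = Add(-3, Mul(Add(2, 2), a)) = Add(-3, Mul(4, a)))
Mul(Function('v')(34), Add(C, -1242)) = Mul(Add(-3, Mul(4, 34)), Add(Rational(-1, 110), -1242)) = Mul(Add(-3, 136), Rational(-136621, 110)) = Mul(133, Rational(-136621, 110)) = Rational(-18170593, 110)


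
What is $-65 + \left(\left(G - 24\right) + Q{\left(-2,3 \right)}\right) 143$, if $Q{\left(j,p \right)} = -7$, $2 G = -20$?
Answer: $-5928$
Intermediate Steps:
$G = -10$ ($G = \frac{1}{2} \left(-20\right) = -10$)
$-65 + \left(\left(G - 24\right) + Q{\left(-2,3 \right)}\right) 143 = -65 + \left(\left(-10 - 24\right) - 7\right) 143 = -65 + \left(-34 - 7\right) 143 = -65 - 5863 = -5928$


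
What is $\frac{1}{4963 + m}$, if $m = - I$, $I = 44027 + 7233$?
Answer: $- \frac{1}{46297} \approx -2.16 \cdot 10^{-5}$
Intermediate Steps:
$I = 51260$
$m = -51260$ ($m = \left(-1\right) 51260 = -51260$)
$\frac{1}{4963 + m} = \frac{1}{4963 - 51260} = \frac{1}{-46297} = - \frac{1}{46297}$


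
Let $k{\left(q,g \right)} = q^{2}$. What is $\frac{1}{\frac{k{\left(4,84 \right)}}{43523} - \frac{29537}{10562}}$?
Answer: $- \frac{459689926}{1285369859} \approx -0.35763$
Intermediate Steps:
$\frac{1}{\frac{k{\left(4,84 \right)}}{43523} - \frac{29537}{10562}} = \frac{1}{\frac{4^{2}}{43523} - \frac{29537}{10562}} = \frac{1}{16 \cdot \frac{1}{43523} - \frac{29537}{10562}} = \frac{1}{\frac{16}{43523} - \frac{29537}{10562}} = \frac{1}{- \frac{1285369859}{459689926}} = - \frac{459689926}{1285369859}$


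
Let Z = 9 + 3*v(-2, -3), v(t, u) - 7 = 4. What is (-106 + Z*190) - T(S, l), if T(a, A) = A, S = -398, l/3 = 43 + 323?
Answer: 6776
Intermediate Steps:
l = 1098 (l = 3*(43 + 323) = 3*366 = 1098)
v(t, u) = 11 (v(t, u) = 7 + 4 = 11)
Z = 42 (Z = 9 + 3*11 = 9 + 33 = 42)
(-106 + Z*190) - T(S, l) = (-106 + 42*190) - 1*1098 = (-106 + 7980) - 1098 = 7874 - 1098 = 6776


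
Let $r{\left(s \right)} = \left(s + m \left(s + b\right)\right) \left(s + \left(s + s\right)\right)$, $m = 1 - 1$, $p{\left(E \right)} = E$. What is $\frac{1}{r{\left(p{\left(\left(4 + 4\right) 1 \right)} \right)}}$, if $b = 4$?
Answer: $\frac{1}{192} \approx 0.0052083$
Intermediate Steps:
$m = 0$
$r{\left(s \right)} = 3 s^{2}$ ($r{\left(s \right)} = \left(s + 0 \left(s + 4\right)\right) \left(s + \left(s + s\right)\right) = \left(s + 0 \left(4 + s\right)\right) \left(s + 2 s\right) = \left(s + 0\right) 3 s = s 3 s = 3 s^{2}$)
$\frac{1}{r{\left(p{\left(\left(4 + 4\right) 1 \right)} \right)}} = \frac{1}{3 \left(\left(4 + 4\right) 1\right)^{2}} = \frac{1}{3 \left(8 \cdot 1\right)^{2}} = \frac{1}{3 \cdot 8^{2}} = \frac{1}{3 \cdot 64} = \frac{1}{192}$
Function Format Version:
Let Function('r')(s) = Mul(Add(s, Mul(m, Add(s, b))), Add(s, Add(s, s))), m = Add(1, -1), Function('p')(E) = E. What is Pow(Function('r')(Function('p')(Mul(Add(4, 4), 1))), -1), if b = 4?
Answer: Rational(1, 192) ≈ 0.0052083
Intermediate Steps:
m = 0
Function('r')(s) = Mul(3, Pow(s, 2)) (Function('r')(s) = Mul(Add(s, Mul(0, Add(s, 4))), Add(s, Add(s, s))) = Mul(Add(s, Mul(0, Add(4, s))), Add(s, Mul(2, s))) = Mul(Add(s, 0), Mul(3, s)) = Mul(s, Mul(3, s)) = Mul(3, Pow(s, 2)))
Pow(Function('r')(Function('p')(Mul(Add(4, 4), 1))), -1) = Pow(Mul(3, Pow(Mul(Add(4, 4), 1), 2)), -1) = Pow(Mul(3, Pow(Mul(8, 1), 2)), -1) = Pow(Mul(3, Pow(8, 2)), -1) = Pow(Mul(3, 64), -1) = Pow(192, -1) = Rational(1, 192)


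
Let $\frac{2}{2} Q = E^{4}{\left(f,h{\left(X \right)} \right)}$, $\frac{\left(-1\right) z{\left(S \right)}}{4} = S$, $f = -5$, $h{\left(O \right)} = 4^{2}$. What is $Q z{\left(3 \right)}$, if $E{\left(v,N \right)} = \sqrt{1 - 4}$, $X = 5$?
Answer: $-108$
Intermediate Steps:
$h{\left(O \right)} = 16$
$z{\left(S \right)} = - 4 S$
$E{\left(v,N \right)} = i \sqrt{3}$ ($E{\left(v,N \right)} = \sqrt{-3} = i \sqrt{3}$)
$Q = 9$ ($Q = \left(i \sqrt{3}\right)^{4} = 9$)
$Q z{\left(3 \right)} = 9 \left(\left(-4\right) 3\right) = 9 \left(-12\right) = -108$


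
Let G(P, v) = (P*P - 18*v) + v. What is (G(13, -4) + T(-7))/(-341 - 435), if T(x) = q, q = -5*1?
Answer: -29/97 ≈ -0.29897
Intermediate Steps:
q = -5
T(x) = -5
G(P, v) = P² - 17*v (G(P, v) = (P² - 18*v) + v = P² - 17*v)
(G(13, -4) + T(-7))/(-341 - 435) = ((13² - 17*(-4)) - 5)/(-341 - 435) = ((169 + 68) - 5)/(-776) = (237 - 5)*(-1/776) = 232*(-1/776) = -29/97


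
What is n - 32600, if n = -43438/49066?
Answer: -799797519/24533 ≈ -32601.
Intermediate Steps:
n = -21719/24533 (n = -43438*1/49066 = -21719/24533 ≈ -0.88530)
n - 32600 = -21719/24533 - 32600 = -799797519/24533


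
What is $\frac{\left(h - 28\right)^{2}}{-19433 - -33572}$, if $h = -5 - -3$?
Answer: $\frac{100}{1571} \approx 0.063654$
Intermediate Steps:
$h = -2$ ($h = -5 + 3 = -2$)
$\frac{\left(h - 28\right)^{2}}{-19433 - -33572} = \frac{\left(-2 - 28\right)^{2}}{-19433 - -33572} = \frac{\left(-30\right)^{2}}{-19433 + 33572} = \frac{900}{14139} = 900 \cdot \frac{1}{14139} = \frac{100}{1571}$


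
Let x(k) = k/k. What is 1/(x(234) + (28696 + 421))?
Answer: 1/29118 ≈ 3.4343e-5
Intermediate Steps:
x(k) = 1
1/(x(234) + (28696 + 421)) = 1/(1 + (28696 + 421)) = 1/(1 + 29117) = 1/29118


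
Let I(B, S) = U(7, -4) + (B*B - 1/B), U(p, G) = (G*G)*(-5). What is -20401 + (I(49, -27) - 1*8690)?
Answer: -1311731/49 ≈ -26770.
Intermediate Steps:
U(p, G) = -5*G**2 (U(p, G) = G**2*(-5) = -5*G**2)
I(B, S) = -80 + B**2 - 1/B (I(B, S) = -5*(-4)**2 + (B*B - 1/B) = -5*16 + (B**2 - 1/B) = -80 + (B**2 - 1/B) = -80 + B**2 - 1/B)
-20401 + (I(49, -27) - 1*8690) = -20401 + ((-80 + 49**2 - 1/49) - 1*8690) = -20401 + ((-80 + 2401 - 1*1/49) - 8690) = -20401 + ((-80 + 2401 - 1/49) - 8690) = -20401 + (113728/49 - 8690) = -20401 - 312082/49 = -1311731/49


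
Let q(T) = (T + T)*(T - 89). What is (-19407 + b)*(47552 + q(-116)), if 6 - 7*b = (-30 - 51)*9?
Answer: -1835851824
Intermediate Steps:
b = 105 (b = 6/7 - (-30 - 51)*9/7 = 6/7 - (-81)*9/7 = 6/7 - ⅐*(-729) = 6/7 + 729/7 = 105)
q(T) = 2*T*(-89 + T) (q(T) = (2*T)*(-89 + T) = 2*T*(-89 + T))
(-19407 + b)*(47552 + q(-116)) = (-19407 + 105)*(47552 + 2*(-116)*(-89 - 116)) = -19302*(47552 + 2*(-116)*(-205)) = -19302*(47552 + 47560) = -19302*95112 = -1835851824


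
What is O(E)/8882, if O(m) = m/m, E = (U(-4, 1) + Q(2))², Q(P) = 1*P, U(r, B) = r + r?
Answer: 1/8882 ≈ 0.00011259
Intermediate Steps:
U(r, B) = 2*r
Q(P) = P
E = 36 (E = (2*(-4) + 2)² = (-8 + 2)² = (-6)² = 36)
O(m) = 1
O(E)/8882 = 1/8882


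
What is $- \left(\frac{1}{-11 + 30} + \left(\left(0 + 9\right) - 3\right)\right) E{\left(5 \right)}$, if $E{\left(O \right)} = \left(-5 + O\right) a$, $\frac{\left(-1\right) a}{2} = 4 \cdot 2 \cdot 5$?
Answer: $0$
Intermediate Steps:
$a = -80$ ($a = - 2 \cdot 4 \cdot 2 \cdot 5 = - 2 \cdot 8 \cdot 5 = \left(-2\right) 40 = -80$)
$E{\left(O \right)} = 400 - 80 O$ ($E{\left(O \right)} = \left(-5 + O\right) \left(-80\right) = 400 - 80 O$)
$- \left(\frac{1}{-11 + 30} + \left(\left(0 + 9\right) - 3\right)\right) E{\left(5 \right)} = - \left(\frac{1}{-11 + 30} + \left(\left(0 + 9\right) - 3\right)\right) \left(400 - 400\right) = - \left(\frac{1}{19} + \left(9 - 3\right)\right) \left(400 - 400\right) = - \left(\frac{1}{19} + 6\right) 0 = - \frac{115 \cdot 0}{19} = \left(-1\right) 0 = 0$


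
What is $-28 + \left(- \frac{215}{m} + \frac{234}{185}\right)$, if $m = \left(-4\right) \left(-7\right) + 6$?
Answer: $- \frac{207939}{6290} \approx -33.059$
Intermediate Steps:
$m = 34$ ($m = 28 + 6 = 34$)
$-28 + \left(- \frac{215}{m} + \frac{234}{185}\right) = -28 + \left(- \frac{215}{34} + \frac{234}{185}\right) = -28 - \frac{31819}{6290} = - \frac{207939}{6290}$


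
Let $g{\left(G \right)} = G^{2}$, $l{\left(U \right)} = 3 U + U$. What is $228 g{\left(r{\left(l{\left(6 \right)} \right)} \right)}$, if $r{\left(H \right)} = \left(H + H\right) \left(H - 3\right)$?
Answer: $231662592$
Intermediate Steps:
$l{\left(U \right)} = 4 U$
$r{\left(H \right)} = 2 H \left(-3 + H\right)$
$228 g{\left(r{\left(l{\left(6 \right)} \right)} \right)} = 228 \left(2 \cdot 4 \cdot 6 \left(-3 + 4 \cdot 6\right)\right)^{2} = 228 \left(2 \cdot 24 \left(-3 + 24\right)\right)^{2} = 228 \left(2 \cdot 24 \cdot 21\right)^{2} = 228 \cdot 1008^{2} = 228 \cdot 1016064 = 231662592$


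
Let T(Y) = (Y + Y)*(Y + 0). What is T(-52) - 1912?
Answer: 3496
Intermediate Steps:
T(Y) = 2*Y² (T(Y) = (2*Y)*Y = 2*Y²)
T(-52) - 1912 = 2*(-52)² - 1912 = 2*2704 - 1912 = 5408 - 1912 = 3496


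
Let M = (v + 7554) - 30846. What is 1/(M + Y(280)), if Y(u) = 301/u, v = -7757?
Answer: -40/1241917 ≈ -3.2208e-5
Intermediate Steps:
M = -31049 (M = (-7757 + 7554) - 30846 = -203 - 30846 = -31049)
1/(M + Y(280)) = 1/(-31049 + 301/280) = 1/(-31049 + 301*(1/280)) = 1/(-31049 + 43/40) = 1/(-1241917/40) = -40/1241917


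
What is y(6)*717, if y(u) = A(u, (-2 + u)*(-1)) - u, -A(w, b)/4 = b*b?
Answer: -50190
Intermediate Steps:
A(w, b) = -4*b² (A(w, b) = -4*b*b = -4*b²)
y(u) = -u - 4*(2 - u)² (y(u) = -4*(-2 + u)² - u = -4*(2 - u)² - u = -u - 4*(2 - u)²)
y(6)*717 = (-1*6 - 4*(-2 + 6)²)*717 = (-6 - 4*4²)*717 = (-6 - 4*16)*717 = (-6 - 64)*717 = -70*717 = -50190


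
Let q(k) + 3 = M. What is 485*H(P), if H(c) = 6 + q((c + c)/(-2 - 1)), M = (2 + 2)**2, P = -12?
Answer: 9215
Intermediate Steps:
M = 16 (M = 4**2 = 16)
q(k) = 13 (q(k) = -3 + 16 = 13)
H(c) = 19 (H(c) = 6 + 13 = 19)
485*H(P) = 485*19 = 9215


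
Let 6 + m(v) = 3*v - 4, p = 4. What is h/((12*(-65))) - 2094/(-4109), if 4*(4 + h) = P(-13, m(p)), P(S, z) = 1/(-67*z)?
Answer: 4534735/8809696 ≈ 0.51474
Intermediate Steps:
m(v) = -10 + 3*v (m(v) = -6 + (3*v - 4) = -6 + (-4 + 3*v) = -10 + 3*v)
P(S, z) = -1/(67*z)
h = -2145/536 (h = -4 + (-1/(67*(-10 + 3*4)))/4 = -4 + (-1/(67*(-10 + 12)))/4 = -4 + (-1/67/2)/4 = -4 + (-1/67*½)/4 = -4 + (¼)*(-1/134) = -4 - 1/536 = -2145/536 ≈ -4.0019)
h/((12*(-65))) - 2094/(-4109) = -2145/(536*(12*(-65))) - 2094/(-4109) = -2145/536/(-780) - 2094*(-1/4109) = -2145/536*(-1/780) + 2094/4109 = 11/2144 + 2094/4109 = 4534735/8809696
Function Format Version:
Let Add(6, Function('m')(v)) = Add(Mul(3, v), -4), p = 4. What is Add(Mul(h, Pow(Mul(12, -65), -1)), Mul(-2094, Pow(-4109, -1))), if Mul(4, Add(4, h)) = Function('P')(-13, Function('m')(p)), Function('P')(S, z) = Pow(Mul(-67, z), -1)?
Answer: Rational(4534735, 8809696) ≈ 0.51474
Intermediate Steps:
Function('m')(v) = Add(-10, Mul(3, v)) (Function('m')(v) = Add(-6, Add(Mul(3, v), -4)) = Add(-6, Add(-4, Mul(3, v))) = Add(-10, Mul(3, v)))
Function('P')(S, z) = Mul(Rational(-1, 67), Pow(z, -1))
h = Rational(-2145, 536) (h = Add(-4, Mul(Rational(1, 4), Mul(Rational(-1, 67), Pow(Add(-10, Mul(3, 4)), -1)))) = Add(-4, Mul(Rational(1, 4), Mul(Rational(-1, 67), Pow(Add(-10, 12), -1)))) = Add(-4, Mul(Rational(1, 4), Mul(Rational(-1, 67), Pow(2, -1)))) = Add(-4, Mul(Rational(1, 4), Mul(Rational(-1, 67), Rational(1, 2)))) = Add(-4, Mul(Rational(1, 4), Rational(-1, 134))) = Add(-4, Rational(-1, 536)) = Rational(-2145, 536) ≈ -4.0019)
Add(Mul(h, Pow(Mul(12, -65), -1)), Mul(-2094, Pow(-4109, -1))) = Add(Mul(Rational(-2145, 536), Pow(Mul(12, -65), -1)), Mul(-2094, Pow(-4109, -1))) = Add(Mul(Rational(-2145, 536), Pow(-780, -1)), Mul(-2094, Rational(-1, 4109))) = Add(Mul(Rational(-2145, 536), Rational(-1, 780)), Rational(2094, 4109)) = Add(Rational(11, 2144), Rational(2094, 4109)) = Rational(4534735, 8809696)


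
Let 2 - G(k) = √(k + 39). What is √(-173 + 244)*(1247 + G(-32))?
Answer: √71*(1249 - √7) ≈ 10502.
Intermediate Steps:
G(k) = 2 - √(39 + k) (G(k) = 2 - √(k + 39) = 2 - √(39 + k))
√(-173 + 244)*(1247 + G(-32)) = √(-173 + 244)*(1247 + (2 - √(39 - 32))) = √71*(1247 + (2 - √7)) = √71*(1249 - √7)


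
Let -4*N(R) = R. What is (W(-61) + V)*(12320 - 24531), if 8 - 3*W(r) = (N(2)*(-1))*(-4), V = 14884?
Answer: -545367682/3 ≈ -1.8179e+8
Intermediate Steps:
N(R) = -R/4
W(r) = 10/3 (W(r) = 8/3 - -1/4*2*(-1)*(-4)/3 = 8/3 - (-1/2*(-1))*(-4)/3 = 8/3 - (-4)/6 = 8/3 - 1/3*(-2) = 8/3 + 2/3 = 10/3)
(W(-61) + V)*(12320 - 24531) = (10/3 + 14884)*(12320 - 24531) = (44662/3)*(-12211) = -545367682/3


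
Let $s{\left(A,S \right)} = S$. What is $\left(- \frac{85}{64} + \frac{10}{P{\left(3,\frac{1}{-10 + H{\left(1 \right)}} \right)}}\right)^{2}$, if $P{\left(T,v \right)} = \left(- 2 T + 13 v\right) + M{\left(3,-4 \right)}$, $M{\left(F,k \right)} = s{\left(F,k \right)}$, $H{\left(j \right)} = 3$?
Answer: $\frac{133056225}{28217344} \approx 4.7154$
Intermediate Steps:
$M{\left(F,k \right)} = k$
$P{\left(T,v \right)} = -4 - 2 T + 13 v$ ($P{\left(T,v \right)} = \left(- 2 T + 13 v\right) - 4 = -4 - 2 T + 13 v$)
$\left(- \frac{85}{64} + \frac{10}{P{\left(3,\frac{1}{-10 + H{\left(1 \right)}} \right)}}\right)^{2} = \left(- \frac{85}{64} + \frac{10}{-4 - 6 + \frac{13}{-10 + 3}}\right)^{2} = \left(\left(-85\right) \frac{1}{64} + \frac{10}{-4 - 6 + \frac{13}{-7}}\right)^{2} = \left(- \frac{85}{64} + \frac{10}{-4 - 6 + 13 \left(- \frac{1}{7}\right)}\right)^{2} = \left(- \frac{85}{64} + \frac{10}{-4 - 6 - \frac{13}{7}}\right)^{2} = \left(- \frac{85}{64} + \frac{10}{- \frac{83}{7}}\right)^{2} = \left(- \frac{85}{64} + 10 \left(- \frac{7}{83}\right)\right)^{2} = \left(- \frac{85}{64} - \frac{70}{83}\right)^{2} = \left(- \frac{11535}{5312}\right)^{2} = \frac{133056225}{28217344}$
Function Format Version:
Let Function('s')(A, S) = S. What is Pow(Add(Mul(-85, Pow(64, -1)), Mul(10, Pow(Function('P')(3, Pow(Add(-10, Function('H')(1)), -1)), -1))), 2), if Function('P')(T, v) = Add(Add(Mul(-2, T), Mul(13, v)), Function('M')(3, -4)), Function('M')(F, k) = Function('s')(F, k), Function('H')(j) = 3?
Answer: Rational(133056225, 28217344) ≈ 4.7154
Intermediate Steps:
Function('M')(F, k) = k
Function('P')(T, v) = Add(-4, Mul(-2, T), Mul(13, v)) (Function('P')(T, v) = Add(Add(Mul(-2, T), Mul(13, v)), -4) = Add(-4, Mul(-2, T), Mul(13, v)))
Pow(Add(Mul(-85, Pow(64, -1)), Mul(10, Pow(Function('P')(3, Pow(Add(-10, Function('H')(1)), -1)), -1))), 2) = Pow(Add(Mul(-85, Pow(64, -1)), Mul(10, Pow(Add(-4, Mul(-2, 3), Mul(13, Pow(Add(-10, 3), -1))), -1))), 2) = Pow(Add(Mul(-85, Rational(1, 64)), Mul(10, Pow(Add(-4, -6, Mul(13, Pow(-7, -1))), -1))), 2) = Pow(Add(Rational(-85, 64), Mul(10, Pow(Add(-4, -6, Mul(13, Rational(-1, 7))), -1))), 2) = Pow(Add(Rational(-85, 64), Mul(10, Pow(Add(-4, -6, Rational(-13, 7)), -1))), 2) = Pow(Add(Rational(-85, 64), Mul(10, Pow(Rational(-83, 7), -1))), 2) = Pow(Add(Rational(-85, 64), Mul(10, Rational(-7, 83))), 2) = Pow(Add(Rational(-85, 64), Rational(-70, 83)), 2) = Pow(Rational(-11535, 5312), 2) = Rational(133056225, 28217344)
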